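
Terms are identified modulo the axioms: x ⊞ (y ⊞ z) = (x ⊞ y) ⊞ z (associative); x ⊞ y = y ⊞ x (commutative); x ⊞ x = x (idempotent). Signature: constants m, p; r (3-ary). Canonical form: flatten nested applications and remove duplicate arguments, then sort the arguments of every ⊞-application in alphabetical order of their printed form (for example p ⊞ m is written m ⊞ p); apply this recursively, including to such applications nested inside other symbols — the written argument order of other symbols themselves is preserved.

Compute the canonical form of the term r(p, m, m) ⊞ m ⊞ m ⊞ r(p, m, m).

Answer: m ⊞ r(p, m, m)

Derivation:
Drop duplicates:  drop duplicate m, r(p, m, m)
Sort:  m ⊞ r(p, m, m)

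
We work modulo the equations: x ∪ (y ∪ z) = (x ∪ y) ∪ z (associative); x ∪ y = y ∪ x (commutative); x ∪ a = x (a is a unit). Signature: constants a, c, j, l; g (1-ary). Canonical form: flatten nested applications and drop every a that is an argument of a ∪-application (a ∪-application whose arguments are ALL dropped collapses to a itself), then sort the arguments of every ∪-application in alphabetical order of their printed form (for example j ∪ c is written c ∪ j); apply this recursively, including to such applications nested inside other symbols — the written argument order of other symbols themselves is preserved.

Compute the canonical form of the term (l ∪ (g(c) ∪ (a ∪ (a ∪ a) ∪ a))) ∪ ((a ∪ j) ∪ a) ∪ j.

Answer: g(c) ∪ j ∪ j ∪ l

Derivation:
Flatten:  l ∪ g(c) ∪ a ∪ a ∪ a ∪ a ∪ a ∪ j ∪ a ∪ j
Units out:  drop a (×6)
Sort:  g(c) ∪ j ∪ j ∪ l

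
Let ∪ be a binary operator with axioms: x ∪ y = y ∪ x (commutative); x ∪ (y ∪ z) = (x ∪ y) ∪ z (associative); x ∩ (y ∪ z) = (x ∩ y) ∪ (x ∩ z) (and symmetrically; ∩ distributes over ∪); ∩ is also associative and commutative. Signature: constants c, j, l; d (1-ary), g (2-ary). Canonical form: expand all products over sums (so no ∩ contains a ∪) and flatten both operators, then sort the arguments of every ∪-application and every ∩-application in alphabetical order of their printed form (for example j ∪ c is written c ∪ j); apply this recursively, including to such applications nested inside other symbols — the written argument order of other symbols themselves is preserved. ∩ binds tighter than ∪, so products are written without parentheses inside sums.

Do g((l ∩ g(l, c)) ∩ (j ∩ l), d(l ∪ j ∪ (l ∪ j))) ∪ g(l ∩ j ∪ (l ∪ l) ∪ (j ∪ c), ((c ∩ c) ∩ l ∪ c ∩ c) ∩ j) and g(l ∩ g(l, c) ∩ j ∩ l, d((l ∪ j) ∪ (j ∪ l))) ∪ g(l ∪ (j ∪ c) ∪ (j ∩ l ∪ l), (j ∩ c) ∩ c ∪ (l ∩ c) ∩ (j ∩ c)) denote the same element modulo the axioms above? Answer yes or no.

Left:  g((l ∩ g(l, c)) ∩ (j ∩ l), d(l ∪ j ∪ (l ∪ j))) ∪ g(l ∩ j ∪ (l ∪ l) ∪ (j ∪ c), ((c ∩ c) ∩ l ∪ c ∩ c) ∩ j)
  Expand products over sums:  g(g(l, c) ∩ j ∩ l ∩ l, d(j ∪ j ∪ l ∪ l)) ∪ g(c ∪ j ∪ j ∩ l ∪ l ∪ l, c ∩ c ∩ j ∪ c ∩ c ∩ j ∩ l)
  Sort arguments:  g(c ∪ j ∪ j ∩ l ∪ l ∪ l, c ∩ c ∩ j ∪ c ∩ c ∩ j ∩ l) ∪ g(g(l, c) ∩ j ∩ l ∩ l, d(j ∪ j ∪ l ∪ l))
Right:  g(l ∩ g(l, c) ∩ j ∩ l, d((l ∪ j) ∪ (j ∪ l))) ∪ g(l ∪ (j ∪ c) ∪ (j ∩ l ∪ l), (j ∩ c) ∩ c ∪ (l ∩ c) ∩ (j ∩ c))
  Flatten:  g(g(l, c) ∩ j ∩ l ∩ l, d(j ∪ j ∪ l ∪ l)) ∪ g(c ∪ j ∪ j ∩ l ∪ l ∪ l, c ∩ c ∩ j ∪ c ∩ c ∩ j ∩ l)
  Sort:  g(c ∪ j ∪ j ∩ l ∪ l ∪ l, c ∩ c ∩ j ∪ c ∩ c ∩ j ∩ l) ∪ g(g(l, c) ∩ j ∩ l ∩ l, d(j ∪ j ∪ l ∪ l))

Answer: yes — both canonical forms are g(c ∪ j ∪ j ∩ l ∪ l ∪ l, c ∩ c ∩ j ∪ c ∩ c ∩ j ∩ l) ∪ g(g(l, c) ∩ j ∩ l ∩ l, d(j ∪ j ∪ l ∪ l))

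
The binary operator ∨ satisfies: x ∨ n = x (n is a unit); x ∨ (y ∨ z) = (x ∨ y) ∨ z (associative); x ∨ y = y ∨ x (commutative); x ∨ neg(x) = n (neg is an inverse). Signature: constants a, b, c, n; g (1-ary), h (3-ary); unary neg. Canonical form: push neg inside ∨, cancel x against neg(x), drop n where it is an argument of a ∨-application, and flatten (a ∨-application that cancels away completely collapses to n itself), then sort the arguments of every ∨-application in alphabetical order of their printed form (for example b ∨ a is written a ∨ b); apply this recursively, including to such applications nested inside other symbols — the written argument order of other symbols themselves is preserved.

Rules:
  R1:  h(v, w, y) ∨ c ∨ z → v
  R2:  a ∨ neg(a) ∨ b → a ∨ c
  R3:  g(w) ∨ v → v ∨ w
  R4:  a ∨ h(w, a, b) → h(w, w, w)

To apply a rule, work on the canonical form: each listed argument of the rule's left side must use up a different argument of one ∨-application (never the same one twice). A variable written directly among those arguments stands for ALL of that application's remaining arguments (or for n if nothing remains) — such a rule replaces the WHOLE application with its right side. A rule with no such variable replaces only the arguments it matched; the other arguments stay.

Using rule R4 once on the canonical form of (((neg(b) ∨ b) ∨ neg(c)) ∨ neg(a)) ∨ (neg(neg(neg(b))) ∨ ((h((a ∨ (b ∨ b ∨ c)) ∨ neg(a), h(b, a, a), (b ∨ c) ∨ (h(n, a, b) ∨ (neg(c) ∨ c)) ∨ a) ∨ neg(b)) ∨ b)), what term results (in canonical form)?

Canonical form:  h(b ∨ b ∨ c, h(b, a, a), a ∨ b ∨ c ∨ h(n, a, b)) ∨ neg(a) ∨ neg(b) ∨ neg(c)
Match R4:  consume a, h(n, a, b);  w := n
Giving:  h(b ∨ b ∨ c, h(b, a, a), b ∨ c ∨ h(n, n, n)) ∨ neg(a) ∨ neg(b) ∨ neg(c)

Answer: h(b ∨ b ∨ c, h(b, a, a), b ∨ c ∨ h(n, n, n)) ∨ neg(a) ∨ neg(b) ∨ neg(c)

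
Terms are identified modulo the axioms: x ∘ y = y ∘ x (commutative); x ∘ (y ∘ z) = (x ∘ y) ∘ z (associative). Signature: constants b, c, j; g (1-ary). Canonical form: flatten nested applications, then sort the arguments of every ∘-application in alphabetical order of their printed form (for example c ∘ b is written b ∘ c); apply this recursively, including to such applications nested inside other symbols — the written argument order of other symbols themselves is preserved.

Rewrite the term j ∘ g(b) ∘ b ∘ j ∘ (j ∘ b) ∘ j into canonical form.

Answer: b ∘ b ∘ g(b) ∘ j ∘ j ∘ j ∘ j

Derivation:
Flatten:  j ∘ g(b) ∘ b ∘ j ∘ j ∘ b ∘ j
Sort arguments:  b ∘ b ∘ g(b) ∘ j ∘ j ∘ j ∘ j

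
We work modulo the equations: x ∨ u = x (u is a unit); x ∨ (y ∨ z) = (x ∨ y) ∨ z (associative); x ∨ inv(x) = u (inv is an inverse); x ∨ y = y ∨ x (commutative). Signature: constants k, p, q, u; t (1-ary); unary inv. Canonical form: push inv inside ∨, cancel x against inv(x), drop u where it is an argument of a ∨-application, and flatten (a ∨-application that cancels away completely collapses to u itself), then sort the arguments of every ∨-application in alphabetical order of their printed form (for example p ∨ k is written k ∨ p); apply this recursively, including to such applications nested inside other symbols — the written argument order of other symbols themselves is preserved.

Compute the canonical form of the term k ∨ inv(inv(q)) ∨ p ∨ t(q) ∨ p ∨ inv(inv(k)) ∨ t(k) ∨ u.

Push inv inside:  distribute inv over ∨ and collapse double inv
Combine occurrences:  k ∨ k ∨ q ∨ p ∨ p ∨ t(q) ∨ t(k)
Order the arguments:  k ∨ k ∨ p ∨ p ∨ q ∨ t(k) ∨ t(q)

Answer: k ∨ k ∨ p ∨ p ∨ q ∨ t(k) ∨ t(q)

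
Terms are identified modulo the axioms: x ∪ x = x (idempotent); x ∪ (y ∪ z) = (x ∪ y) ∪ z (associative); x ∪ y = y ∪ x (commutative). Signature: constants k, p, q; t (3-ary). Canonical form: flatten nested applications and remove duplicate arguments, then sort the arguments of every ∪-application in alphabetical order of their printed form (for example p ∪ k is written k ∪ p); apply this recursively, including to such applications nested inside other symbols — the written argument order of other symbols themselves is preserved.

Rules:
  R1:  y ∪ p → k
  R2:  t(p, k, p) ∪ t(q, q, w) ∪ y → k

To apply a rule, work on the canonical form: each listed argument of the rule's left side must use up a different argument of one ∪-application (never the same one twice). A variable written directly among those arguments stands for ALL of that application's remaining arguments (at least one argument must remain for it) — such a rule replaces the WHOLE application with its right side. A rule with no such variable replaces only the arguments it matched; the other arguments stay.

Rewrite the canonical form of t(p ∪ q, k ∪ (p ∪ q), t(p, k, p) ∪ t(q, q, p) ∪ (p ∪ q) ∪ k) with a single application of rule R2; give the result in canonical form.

Canonical form:  t(p ∪ q, k ∪ p ∪ q, k ∪ p ∪ q ∪ t(p, k, p) ∪ t(q, q, p))
R2 matches:  uses t(p, k, p), t(q, q, p);  w := p, y := k ∪ p ∪ q
The variable takes the whole remainder — replace the entire application.
Result:  t(p ∪ q, k ∪ p ∪ q, k)

Answer: t(p ∪ q, k ∪ p ∪ q, k)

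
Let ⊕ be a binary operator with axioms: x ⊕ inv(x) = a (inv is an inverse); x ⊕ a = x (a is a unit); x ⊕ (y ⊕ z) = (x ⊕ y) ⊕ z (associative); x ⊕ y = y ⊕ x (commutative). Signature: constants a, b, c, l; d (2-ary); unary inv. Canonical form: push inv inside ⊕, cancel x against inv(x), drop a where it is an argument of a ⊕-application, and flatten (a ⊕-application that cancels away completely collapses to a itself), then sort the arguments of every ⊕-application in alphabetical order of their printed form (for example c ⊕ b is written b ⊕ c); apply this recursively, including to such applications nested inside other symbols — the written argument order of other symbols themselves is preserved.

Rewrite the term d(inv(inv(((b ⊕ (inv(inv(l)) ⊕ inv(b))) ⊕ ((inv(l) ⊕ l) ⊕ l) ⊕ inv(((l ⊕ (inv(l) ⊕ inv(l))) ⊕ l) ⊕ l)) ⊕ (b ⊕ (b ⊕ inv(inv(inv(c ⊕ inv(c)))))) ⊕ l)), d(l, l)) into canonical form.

Focus inside:  ((b ⊕ (inv(inv(l)) ⊕ inv(b))) ⊕ ((inv(l) ⊕ l) ⊕ l) ⊕ inv(((l ⊕ (inv(l) ⊕ inv(l))) ⊕ l) ⊕ l)) ⊕ (b ⊕ (b ⊕ inv(inv(inv(c ⊕ inv(c)))))) ⊕ l
Push inv inside:  distribute inv over ⊕ and collapse double inv
Cancel:  c cancels
Collect:  b ⊕ b ⊕ l ⊕ l
Put back:  d(b ⊕ b ⊕ l ⊕ l, d(l, l))

Answer: d(b ⊕ b ⊕ l ⊕ l, d(l, l))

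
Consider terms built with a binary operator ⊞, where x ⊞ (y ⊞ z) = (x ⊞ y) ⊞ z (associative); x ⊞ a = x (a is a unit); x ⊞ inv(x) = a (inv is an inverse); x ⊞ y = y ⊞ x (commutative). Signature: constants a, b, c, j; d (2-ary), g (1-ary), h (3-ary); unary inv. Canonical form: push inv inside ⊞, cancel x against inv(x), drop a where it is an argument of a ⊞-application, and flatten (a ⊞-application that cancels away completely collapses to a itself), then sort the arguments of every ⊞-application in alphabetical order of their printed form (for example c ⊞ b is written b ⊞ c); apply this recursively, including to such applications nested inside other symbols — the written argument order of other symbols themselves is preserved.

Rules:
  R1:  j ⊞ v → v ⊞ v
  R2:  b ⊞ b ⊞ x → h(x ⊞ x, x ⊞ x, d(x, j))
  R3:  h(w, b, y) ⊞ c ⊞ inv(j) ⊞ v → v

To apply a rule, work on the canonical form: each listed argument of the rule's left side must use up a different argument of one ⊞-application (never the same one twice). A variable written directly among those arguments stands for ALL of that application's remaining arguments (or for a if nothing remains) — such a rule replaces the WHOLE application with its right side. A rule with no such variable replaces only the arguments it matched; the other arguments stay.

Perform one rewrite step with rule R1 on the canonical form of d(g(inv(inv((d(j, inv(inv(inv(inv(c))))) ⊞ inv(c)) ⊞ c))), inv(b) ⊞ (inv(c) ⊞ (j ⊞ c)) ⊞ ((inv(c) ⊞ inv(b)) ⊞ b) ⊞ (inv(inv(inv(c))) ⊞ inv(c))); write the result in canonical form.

Canonical form:  d(g(d(j, c)), inv(b) ⊞ inv(c) ⊞ inv(c) ⊞ inv(c) ⊞ j)
Apply R1:  consuming j;  v := inv(b) ⊞ inv(c) ⊞ inv(c) ⊞ inv(c)
Every leftover argument binds to the variable; the entire application is replaced.
Result:  d(g(d(j, c)), inv(b) ⊞ inv(b) ⊞ inv(c) ⊞ inv(c) ⊞ inv(c) ⊞ inv(c) ⊞ inv(c) ⊞ inv(c))

Answer: d(g(d(j, c)), inv(b) ⊞ inv(b) ⊞ inv(c) ⊞ inv(c) ⊞ inv(c) ⊞ inv(c) ⊞ inv(c) ⊞ inv(c))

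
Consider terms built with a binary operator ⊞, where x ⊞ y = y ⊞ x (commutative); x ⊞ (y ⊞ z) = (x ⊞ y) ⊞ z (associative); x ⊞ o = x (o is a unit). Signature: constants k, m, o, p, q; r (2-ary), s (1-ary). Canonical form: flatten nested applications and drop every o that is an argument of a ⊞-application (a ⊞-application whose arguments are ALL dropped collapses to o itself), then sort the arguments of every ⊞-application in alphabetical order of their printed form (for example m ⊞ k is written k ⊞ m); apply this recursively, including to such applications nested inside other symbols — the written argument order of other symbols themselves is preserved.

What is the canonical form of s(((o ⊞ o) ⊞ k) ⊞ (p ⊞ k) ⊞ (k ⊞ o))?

Answer: s(k ⊞ k ⊞ k ⊞ p)

Derivation:
Descend into:  ((o ⊞ o) ⊞ k) ⊞ (p ⊞ k) ⊞ (k ⊞ o)
Un-nest:  o ⊞ o ⊞ k ⊞ p ⊞ k ⊞ k ⊞ o
Unit:  drop o (×3)
Sort arguments:  k ⊞ k ⊞ k ⊞ p
Reassemble:  s(k ⊞ k ⊞ k ⊞ p)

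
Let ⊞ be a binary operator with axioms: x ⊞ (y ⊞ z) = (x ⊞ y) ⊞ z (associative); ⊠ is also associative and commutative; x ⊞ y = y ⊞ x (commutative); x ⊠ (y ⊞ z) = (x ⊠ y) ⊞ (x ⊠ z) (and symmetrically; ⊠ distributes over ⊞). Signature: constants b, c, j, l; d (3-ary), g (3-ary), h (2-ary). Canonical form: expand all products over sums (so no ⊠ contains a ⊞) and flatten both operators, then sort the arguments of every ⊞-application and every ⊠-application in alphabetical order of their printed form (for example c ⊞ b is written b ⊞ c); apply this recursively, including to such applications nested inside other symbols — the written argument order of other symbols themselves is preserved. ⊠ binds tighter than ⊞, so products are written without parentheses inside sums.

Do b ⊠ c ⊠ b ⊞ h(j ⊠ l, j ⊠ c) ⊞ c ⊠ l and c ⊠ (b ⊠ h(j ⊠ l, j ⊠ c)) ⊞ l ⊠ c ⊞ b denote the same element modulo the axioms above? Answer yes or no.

Left:  b ⊠ c ⊠ b ⊞ h(j ⊠ l, j ⊠ c) ⊞ c ⊠ l
  Un-nest:  b ⊠ b ⊠ c ⊞ h(j ⊠ l, c ⊠ j) ⊞ c ⊠ l
  Sort arguments:  b ⊠ b ⊠ c ⊞ c ⊠ l ⊞ h(j ⊠ l, c ⊠ j)
Right:  c ⊠ (b ⊠ h(j ⊠ l, j ⊠ c)) ⊞ l ⊠ c ⊞ b
  Flatten:  b ⊠ c ⊠ h(j ⊠ l, c ⊠ j) ⊞ c ⊠ l ⊞ b
  Sort:  b ⊞ b ⊠ c ⊠ h(j ⊠ l, c ⊠ j) ⊞ c ⊠ l

Answer: no — b ⊠ b ⊠ c ⊞ c ⊠ l ⊞ h(j ⊠ l, c ⊠ j) vs b ⊞ b ⊠ c ⊠ h(j ⊠ l, c ⊠ j) ⊞ c ⊠ l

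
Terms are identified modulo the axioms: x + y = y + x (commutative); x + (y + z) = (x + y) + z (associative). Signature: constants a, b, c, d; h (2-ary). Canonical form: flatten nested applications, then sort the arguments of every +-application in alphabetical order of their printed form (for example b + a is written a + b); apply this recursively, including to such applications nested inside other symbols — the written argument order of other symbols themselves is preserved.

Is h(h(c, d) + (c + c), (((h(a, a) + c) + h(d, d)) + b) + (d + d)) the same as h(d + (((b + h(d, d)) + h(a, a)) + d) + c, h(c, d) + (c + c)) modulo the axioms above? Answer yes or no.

Answer: no — h(c + c + h(c, d), b + c + d + d + h(a, a) + h(d, d)) vs h(b + c + d + d + h(a, a) + h(d, d), c + c + h(c, d))

Derivation:
Left:  h(h(c, d) + (c + c), (((h(a, a) + c) + h(d, d)) + b) + (d + d))
  Descend into:  (((h(a, a) + c) + h(d, d)) + b) + (d + d)
  Merge nested applications:  h(a, a) + c + h(d, d) + b + d + d
  Sort arguments:  b + c + d + d + h(a, a) + h(d, d)
  Put back:  h(c + c + h(c, d), b + c + d + d + h(a, a) + h(d, d))
Right:  h(d + (((b + h(d, d)) + h(a, a)) + d) + c, h(c, d) + (c + c))
  Descend into:  d + (((b + h(d, d)) + h(a, a)) + d) + c
  Un-nest:  d + b + h(d, d) + h(a, a) + d + c
  Order the arguments:  b + c + d + d + h(a, a) + h(d, d)
  Reassemble:  h(b + c + d + d + h(a, a) + h(d, d), c + c + h(c, d))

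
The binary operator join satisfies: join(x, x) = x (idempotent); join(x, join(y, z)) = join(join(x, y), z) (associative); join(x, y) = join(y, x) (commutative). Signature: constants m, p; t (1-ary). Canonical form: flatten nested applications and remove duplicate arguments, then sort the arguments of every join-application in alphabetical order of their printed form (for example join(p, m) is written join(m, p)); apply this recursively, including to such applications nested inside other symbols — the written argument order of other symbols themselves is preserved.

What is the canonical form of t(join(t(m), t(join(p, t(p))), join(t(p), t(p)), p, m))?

Focus inside:  join(t(m), t(join(p, t(p))), join(t(p), t(p)), p, m)
Flatten:  join(t(m), t(join(p, t(p))), t(p), t(p), p, m)
Idempotence:  drop duplicate t(p)
Sort arguments:  join(m, p, t(join(p, t(p))), t(m), t(p))
Put back:  t(join(m, p, t(join(p, t(p))), t(m), t(p)))

Answer: t(join(m, p, t(join(p, t(p))), t(m), t(p)))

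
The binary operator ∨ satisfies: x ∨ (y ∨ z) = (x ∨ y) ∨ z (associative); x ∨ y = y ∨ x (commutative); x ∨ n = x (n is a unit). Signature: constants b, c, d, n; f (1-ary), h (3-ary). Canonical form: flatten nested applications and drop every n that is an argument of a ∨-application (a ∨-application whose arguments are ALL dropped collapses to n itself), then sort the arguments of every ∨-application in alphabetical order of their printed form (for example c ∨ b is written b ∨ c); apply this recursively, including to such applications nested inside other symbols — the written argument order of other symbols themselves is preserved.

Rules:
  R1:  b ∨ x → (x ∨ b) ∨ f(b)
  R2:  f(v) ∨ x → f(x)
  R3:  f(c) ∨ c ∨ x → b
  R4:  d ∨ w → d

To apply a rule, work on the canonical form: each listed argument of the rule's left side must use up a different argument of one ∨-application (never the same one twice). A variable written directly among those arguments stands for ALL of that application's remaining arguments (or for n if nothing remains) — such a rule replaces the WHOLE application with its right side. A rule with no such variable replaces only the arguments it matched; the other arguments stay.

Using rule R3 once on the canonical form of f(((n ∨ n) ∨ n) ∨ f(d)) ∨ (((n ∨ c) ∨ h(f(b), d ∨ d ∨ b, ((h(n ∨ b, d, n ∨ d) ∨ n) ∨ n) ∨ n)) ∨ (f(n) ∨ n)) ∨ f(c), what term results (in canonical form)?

Answer: b

Derivation:
Canonical form:  c ∨ f(c) ∨ f(f(d)) ∨ f(n) ∨ h(f(b), b ∨ d ∨ d, h(b, d, d))
Match R3:  consume c, f(c);  x := f(f(d)) ∨ f(n) ∨ h(f(b), b ∨ d ∨ d, h(b, d, d))
Every leftover argument binds to the variable; the entire application is replaced.
New term:  b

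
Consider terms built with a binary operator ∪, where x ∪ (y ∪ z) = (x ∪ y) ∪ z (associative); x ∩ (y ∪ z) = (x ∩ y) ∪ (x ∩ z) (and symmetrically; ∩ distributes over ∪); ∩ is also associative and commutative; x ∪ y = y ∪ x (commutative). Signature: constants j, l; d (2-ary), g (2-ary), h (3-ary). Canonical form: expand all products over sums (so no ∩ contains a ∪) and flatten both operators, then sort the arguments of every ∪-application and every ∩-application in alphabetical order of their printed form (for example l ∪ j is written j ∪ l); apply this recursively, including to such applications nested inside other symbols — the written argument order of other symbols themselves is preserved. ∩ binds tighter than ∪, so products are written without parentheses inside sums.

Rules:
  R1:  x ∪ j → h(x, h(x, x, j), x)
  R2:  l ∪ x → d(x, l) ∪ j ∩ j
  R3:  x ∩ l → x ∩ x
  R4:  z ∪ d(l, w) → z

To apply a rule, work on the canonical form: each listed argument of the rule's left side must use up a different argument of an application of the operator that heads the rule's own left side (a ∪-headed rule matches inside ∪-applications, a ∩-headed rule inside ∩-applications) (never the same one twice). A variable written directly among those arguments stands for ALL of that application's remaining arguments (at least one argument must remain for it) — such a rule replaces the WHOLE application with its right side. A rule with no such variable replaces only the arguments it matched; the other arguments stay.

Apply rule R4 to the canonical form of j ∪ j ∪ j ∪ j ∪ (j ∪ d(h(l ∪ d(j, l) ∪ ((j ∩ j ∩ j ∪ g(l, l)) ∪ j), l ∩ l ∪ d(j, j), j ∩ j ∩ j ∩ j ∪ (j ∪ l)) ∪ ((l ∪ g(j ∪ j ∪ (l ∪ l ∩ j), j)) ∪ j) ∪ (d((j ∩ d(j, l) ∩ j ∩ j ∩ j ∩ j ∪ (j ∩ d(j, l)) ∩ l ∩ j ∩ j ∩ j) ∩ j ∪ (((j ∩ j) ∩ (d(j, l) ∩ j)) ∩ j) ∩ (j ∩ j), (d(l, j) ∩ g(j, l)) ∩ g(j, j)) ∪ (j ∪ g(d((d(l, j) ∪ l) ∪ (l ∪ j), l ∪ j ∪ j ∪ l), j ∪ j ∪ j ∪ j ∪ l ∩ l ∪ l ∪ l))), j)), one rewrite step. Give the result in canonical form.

Canonical form:  d(d(d(j, l) ∩ j ∩ j ∩ j ∩ j ∩ j ∩ j ∪ d(j, l) ∩ j ∩ j ∩ j ∩ j ∩ j ∩ j ∪ d(j, l) ∩ j ∩ j ∩ j ∩ j ∩ j ∩ l, d(l, j) ∩ g(j, j) ∩ g(j, l)) ∪ g(d(d(l, j) ∪ j ∪ l ∪ l, j ∪ j ∪ l ∪ l), j ∪ j ∪ j ∪ j ∪ l ∪ l ∪ l ∩ l) ∪ g(j ∪ j ∪ j ∩ l ∪ l, j) ∪ h(d(j, l) ∪ g(l, l) ∪ j ∪ j ∩ j ∩ j ∪ l, d(j, j) ∪ l ∩ l, j ∪ j ∩ j ∩ j ∩ j ∪ l) ∪ j ∪ j ∪ l, j) ∪ j ∪ j ∪ j ∪ j ∪ j
Match R4:  consume d(l, j);  w := j, z := j ∪ l ∪ l
The extension variable absorbs all remaining arguments, so the whole application is rewritten.
New term:  d(d(d(j, l) ∩ j ∩ j ∩ j ∩ j ∩ j ∩ j ∪ d(j, l) ∩ j ∩ j ∩ j ∩ j ∩ j ∩ j ∪ d(j, l) ∩ j ∩ j ∩ j ∩ j ∩ j ∩ l, d(l, j) ∩ g(j, j) ∩ g(j, l)) ∪ g(d(j ∪ l ∪ l, j ∪ j ∪ l ∪ l), j ∪ j ∪ j ∪ j ∪ l ∪ l ∪ l ∩ l) ∪ g(j ∪ j ∪ j ∩ l ∪ l, j) ∪ h(d(j, l) ∪ g(l, l) ∪ j ∪ j ∩ j ∩ j ∪ l, d(j, j) ∪ l ∩ l, j ∪ j ∩ j ∩ j ∩ j ∪ l) ∪ j ∪ j ∪ l, j) ∪ j ∪ j ∪ j ∪ j ∪ j

Answer: d(d(d(j, l) ∩ j ∩ j ∩ j ∩ j ∩ j ∩ j ∪ d(j, l) ∩ j ∩ j ∩ j ∩ j ∩ j ∩ j ∪ d(j, l) ∩ j ∩ j ∩ j ∩ j ∩ j ∩ l, d(l, j) ∩ g(j, j) ∩ g(j, l)) ∪ g(d(j ∪ l ∪ l, j ∪ j ∪ l ∪ l), j ∪ j ∪ j ∪ j ∪ l ∪ l ∪ l ∩ l) ∪ g(j ∪ j ∪ j ∩ l ∪ l, j) ∪ h(d(j, l) ∪ g(l, l) ∪ j ∪ j ∩ j ∩ j ∪ l, d(j, j) ∪ l ∩ l, j ∪ j ∩ j ∩ j ∩ j ∪ l) ∪ j ∪ j ∪ l, j) ∪ j ∪ j ∪ j ∪ j ∪ j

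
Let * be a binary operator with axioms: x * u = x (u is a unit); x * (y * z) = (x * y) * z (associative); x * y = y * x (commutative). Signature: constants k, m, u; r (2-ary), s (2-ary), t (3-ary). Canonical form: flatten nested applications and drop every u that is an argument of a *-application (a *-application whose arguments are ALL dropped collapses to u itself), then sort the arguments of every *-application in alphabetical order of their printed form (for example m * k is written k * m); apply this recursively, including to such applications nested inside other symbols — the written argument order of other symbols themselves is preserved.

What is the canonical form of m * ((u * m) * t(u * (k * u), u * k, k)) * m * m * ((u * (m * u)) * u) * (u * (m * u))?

Answer: m * m * m * m * m * m * t(k, k, k)

Derivation:
Flatten:  m * u * m * t(u * (k * u), u * k, k) * m * m * u * m * u * u * u * m * u
Simplify inside:  t(u * (k * u), u * k, k)  →  t(k, k, k)
Unit:  drop u (×6)
Order the arguments:  m * m * m * m * m * m * t(k, k, k)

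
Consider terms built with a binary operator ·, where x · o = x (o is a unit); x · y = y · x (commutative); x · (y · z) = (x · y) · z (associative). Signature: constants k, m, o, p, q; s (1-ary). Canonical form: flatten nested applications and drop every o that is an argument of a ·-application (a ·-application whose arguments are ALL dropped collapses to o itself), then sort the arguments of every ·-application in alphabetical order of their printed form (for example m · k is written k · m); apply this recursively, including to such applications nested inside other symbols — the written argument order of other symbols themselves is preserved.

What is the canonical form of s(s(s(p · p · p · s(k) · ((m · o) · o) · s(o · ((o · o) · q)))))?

Descend into:  p · p · p · s(k) · ((m · o) · o) · s(o · ((o · o) · q))
Merge nested applications:  p · p · p · s(k) · m · o · o · s(o · ((o · o) · q))
Simplify inside:  s(o · ((o · o) · q))  →  s(q)
Unit:  drop o (×2)
Sort arguments:  m · p · p · p · s(k) · s(q)
Put back:  s(s(s(m · p · p · p · s(k) · s(q))))

Answer: s(s(s(m · p · p · p · s(k) · s(q))))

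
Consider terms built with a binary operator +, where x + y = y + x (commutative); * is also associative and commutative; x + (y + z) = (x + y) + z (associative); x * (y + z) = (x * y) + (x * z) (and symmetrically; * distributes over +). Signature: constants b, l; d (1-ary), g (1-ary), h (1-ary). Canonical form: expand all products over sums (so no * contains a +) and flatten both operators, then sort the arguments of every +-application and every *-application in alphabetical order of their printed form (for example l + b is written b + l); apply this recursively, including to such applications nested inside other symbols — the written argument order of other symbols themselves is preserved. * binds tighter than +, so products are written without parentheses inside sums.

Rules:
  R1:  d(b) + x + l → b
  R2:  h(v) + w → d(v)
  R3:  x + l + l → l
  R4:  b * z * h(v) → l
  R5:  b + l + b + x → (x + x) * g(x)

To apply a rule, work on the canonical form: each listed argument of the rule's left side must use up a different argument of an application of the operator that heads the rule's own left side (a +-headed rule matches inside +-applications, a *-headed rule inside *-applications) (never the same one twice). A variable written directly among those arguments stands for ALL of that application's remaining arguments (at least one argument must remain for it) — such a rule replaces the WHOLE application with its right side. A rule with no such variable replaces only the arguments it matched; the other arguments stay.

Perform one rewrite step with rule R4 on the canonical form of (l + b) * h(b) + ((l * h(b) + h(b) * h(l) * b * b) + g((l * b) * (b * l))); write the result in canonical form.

Answer: b * h(b) + g(b * b * l * l) + h(b) * l + h(b) * l + l

Derivation:
Canonical form:  b * b * h(b) * h(l) + b * h(b) + g(b * b * l * l) + h(b) * l + h(b) * l
Match R4:  consume b, h(b);  v := b, z := b * h(l)
Every leftover argument binds to the variable; the entire application is replaced.
New term:  b * h(b) + g(b * b * l * l) + h(b) * l + h(b) * l + l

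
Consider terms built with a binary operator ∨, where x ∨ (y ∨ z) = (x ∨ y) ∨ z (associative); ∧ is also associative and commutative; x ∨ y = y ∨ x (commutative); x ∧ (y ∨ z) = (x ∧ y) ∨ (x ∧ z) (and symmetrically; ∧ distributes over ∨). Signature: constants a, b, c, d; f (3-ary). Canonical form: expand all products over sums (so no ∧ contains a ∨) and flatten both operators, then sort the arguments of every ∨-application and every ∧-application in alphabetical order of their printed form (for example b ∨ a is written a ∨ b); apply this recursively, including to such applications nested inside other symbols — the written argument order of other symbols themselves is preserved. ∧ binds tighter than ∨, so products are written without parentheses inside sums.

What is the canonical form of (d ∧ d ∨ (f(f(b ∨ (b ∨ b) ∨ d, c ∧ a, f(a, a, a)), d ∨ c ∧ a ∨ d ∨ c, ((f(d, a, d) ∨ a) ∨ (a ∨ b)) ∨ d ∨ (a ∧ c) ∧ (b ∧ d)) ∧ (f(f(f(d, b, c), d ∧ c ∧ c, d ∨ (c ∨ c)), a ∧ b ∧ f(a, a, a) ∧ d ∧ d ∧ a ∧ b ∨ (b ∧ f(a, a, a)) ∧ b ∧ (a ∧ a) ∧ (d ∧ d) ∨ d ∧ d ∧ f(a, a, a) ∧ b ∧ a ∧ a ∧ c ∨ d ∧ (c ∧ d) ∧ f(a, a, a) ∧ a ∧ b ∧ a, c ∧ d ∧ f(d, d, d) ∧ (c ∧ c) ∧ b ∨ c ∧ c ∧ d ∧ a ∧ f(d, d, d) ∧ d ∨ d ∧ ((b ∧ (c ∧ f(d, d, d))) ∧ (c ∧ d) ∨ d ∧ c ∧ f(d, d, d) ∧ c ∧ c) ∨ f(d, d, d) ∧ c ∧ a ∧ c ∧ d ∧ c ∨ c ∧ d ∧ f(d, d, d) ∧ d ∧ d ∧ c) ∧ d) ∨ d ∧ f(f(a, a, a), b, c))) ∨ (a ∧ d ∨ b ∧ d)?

Answer: a ∧ d ∨ b ∧ d ∨ d ∧ d ∨ d ∧ f(f(a, a, a), b, c) ∨ d ∧ f(f(b ∨ b ∨ b ∨ d, a ∧ c, f(a, a, a)), a ∧ c ∨ c ∨ d ∨ d, a ∨ a ∨ a ∧ b ∧ c ∧ d ∨ b ∨ d ∨ f(d, a, d)) ∧ f(f(f(d, b, c), c ∧ c ∧ d, c ∨ c ∨ d), a ∧ a ∧ b ∧ b ∧ d ∧ d ∧ f(a, a, a) ∨ a ∧ a ∧ b ∧ b ∧ d ∧ d ∧ f(a, a, a) ∨ a ∧ a ∧ b ∧ c ∧ d ∧ d ∧ f(a, a, a) ∨ a ∧ a ∧ b ∧ c ∧ d ∧ d ∧ f(a, a, a), a ∧ c ∧ c ∧ c ∧ d ∧ f(d, d, d) ∨ a ∧ c ∧ c ∧ d ∧ d ∧ f(d, d, d) ∨ b ∧ c ∧ c ∧ c ∧ d ∧ f(d, d, d) ∨ b ∧ c ∧ c ∧ d ∧ d ∧ f(d, d, d) ∨ c ∧ c ∧ c ∧ d ∧ d ∧ f(d, d, d) ∨ c ∧ c ∧ d ∧ d ∧ d ∧ f(d, d, d))

Derivation:
Expand:  d ∧ d ∨ d ∧ f(f(b ∨ b ∨ b ∨ d, a ∧ c, f(a, a, a)), a ∧ c ∨ c ∨ d ∨ d, a ∨ a ∨ a ∧ b ∧ c ∧ d ∨ b ∨ d ∨ f(d, a, d)) ∧ f(f(f(d, b, c), c ∧ c ∧ d, c ∨ c ∨ d), a ∧ a ∧ b ∧ b ∧ d ∧ d ∧ f(a, a, a) ∨ a ∧ a ∧ b ∧ b ∧ d ∧ d ∧ f(a, a, a) ∨ a ∧ a ∧ b ∧ c ∧ d ∧ d ∧ f(a, a, a) ∨ a ∧ a ∧ b ∧ c ∧ d ∧ d ∧ f(a, a, a), a ∧ c ∧ c ∧ c ∧ d ∧ f(d, d, d) ∨ a ∧ c ∧ c ∧ d ∧ d ∧ f(d, d, d) ∨ b ∧ c ∧ c ∧ c ∧ d ∧ f(d, d, d) ∨ b ∧ c ∧ c ∧ d ∧ d ∧ f(d, d, d) ∨ c ∧ c ∧ c ∧ d ∧ d ∧ f(d, d, d) ∨ c ∧ c ∧ d ∧ d ∧ d ∧ f(d, d, d)) ∨ d ∧ f(f(a, a, a), b, c) ∨ a ∧ d ∨ b ∧ d
Order the arguments:  a ∧ d ∨ b ∧ d ∨ d ∧ d ∨ d ∧ f(f(a, a, a), b, c) ∨ d ∧ f(f(b ∨ b ∨ b ∨ d, a ∧ c, f(a, a, a)), a ∧ c ∨ c ∨ d ∨ d, a ∨ a ∨ a ∧ b ∧ c ∧ d ∨ b ∨ d ∨ f(d, a, d)) ∧ f(f(f(d, b, c), c ∧ c ∧ d, c ∨ c ∨ d), a ∧ a ∧ b ∧ b ∧ d ∧ d ∧ f(a, a, a) ∨ a ∧ a ∧ b ∧ b ∧ d ∧ d ∧ f(a, a, a) ∨ a ∧ a ∧ b ∧ c ∧ d ∧ d ∧ f(a, a, a) ∨ a ∧ a ∧ b ∧ c ∧ d ∧ d ∧ f(a, a, a), a ∧ c ∧ c ∧ c ∧ d ∧ f(d, d, d) ∨ a ∧ c ∧ c ∧ d ∧ d ∧ f(d, d, d) ∨ b ∧ c ∧ c ∧ c ∧ d ∧ f(d, d, d) ∨ b ∧ c ∧ c ∧ d ∧ d ∧ f(d, d, d) ∨ c ∧ c ∧ c ∧ d ∧ d ∧ f(d, d, d) ∨ c ∧ c ∧ d ∧ d ∧ d ∧ f(d, d, d))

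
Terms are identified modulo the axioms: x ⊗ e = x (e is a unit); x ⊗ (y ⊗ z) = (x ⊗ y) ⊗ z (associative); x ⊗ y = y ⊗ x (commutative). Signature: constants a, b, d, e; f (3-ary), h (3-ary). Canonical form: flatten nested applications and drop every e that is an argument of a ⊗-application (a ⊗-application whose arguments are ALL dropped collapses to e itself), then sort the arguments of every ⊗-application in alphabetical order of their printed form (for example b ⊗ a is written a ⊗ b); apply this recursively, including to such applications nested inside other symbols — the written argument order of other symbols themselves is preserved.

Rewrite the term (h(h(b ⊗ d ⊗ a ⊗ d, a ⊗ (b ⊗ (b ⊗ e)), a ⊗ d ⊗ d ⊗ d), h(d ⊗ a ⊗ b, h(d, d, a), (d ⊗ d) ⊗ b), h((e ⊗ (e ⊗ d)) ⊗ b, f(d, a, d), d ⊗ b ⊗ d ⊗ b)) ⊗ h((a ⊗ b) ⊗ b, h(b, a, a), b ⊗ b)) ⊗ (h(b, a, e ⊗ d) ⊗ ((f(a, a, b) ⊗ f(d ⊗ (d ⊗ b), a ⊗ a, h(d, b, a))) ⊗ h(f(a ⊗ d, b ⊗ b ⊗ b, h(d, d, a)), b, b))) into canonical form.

Un-nest:  h(h(b ⊗ d ⊗ a ⊗ d, a ⊗ (b ⊗ (b ⊗ e)), a ⊗ d ⊗ d ⊗ d), h(d ⊗ a ⊗ b, h(d, d, a), (d ⊗ d) ⊗ b), h((e ⊗ (e ⊗ d)) ⊗ b, f(d, a, d), d ⊗ b ⊗ d ⊗ b)) ⊗ h((a ⊗ b) ⊗ b, h(b, a, a), b ⊗ b) ⊗ h(b, a, e ⊗ d) ⊗ f(a, a, b) ⊗ f(d ⊗ (d ⊗ b), a ⊗ a, h(d, b, a)) ⊗ h(f(a ⊗ d, b ⊗ b ⊗ b, h(d, d, a)), b, b)
Canonicalize subterm:  h(h(b ⊗ d ⊗ a ⊗ d, a ⊗ (b ⊗ (b ⊗ e)), a ⊗ d ⊗ d ⊗ d), h(d ⊗ a ⊗ b, h(d, d, a), (d ⊗ d) ⊗ b), h((e ⊗ (e ⊗ d)) ⊗ b, f(d, a, d), d ⊗ b ⊗ d ⊗ b))  →  h(h(a ⊗ b ⊗ d ⊗ d, a ⊗ b ⊗ b, a ⊗ d ⊗ d ⊗ d), h(a ⊗ b ⊗ d, h(d, d, a), b ⊗ d ⊗ d), h(b ⊗ d, f(d, a, d), b ⊗ b ⊗ d ⊗ d))
Canonicalize subterm:  h((a ⊗ b) ⊗ b, h(b, a, a), b ⊗ b)  →  h(a ⊗ b ⊗ b, h(b, a, a), b ⊗ b)
Simplify inside:  h(b, a, e ⊗ d)  →  h(b, a, d)
Sort:  f(a, a, b) ⊗ f(b ⊗ d ⊗ d, a ⊗ a, h(d, b, a)) ⊗ h(a ⊗ b ⊗ b, h(b, a, a), b ⊗ b) ⊗ h(b, a, d) ⊗ h(f(a ⊗ d, b ⊗ b ⊗ b, h(d, d, a)), b, b) ⊗ h(h(a ⊗ b ⊗ d ⊗ d, a ⊗ b ⊗ b, a ⊗ d ⊗ d ⊗ d), h(a ⊗ b ⊗ d, h(d, d, a), b ⊗ d ⊗ d), h(b ⊗ d, f(d, a, d), b ⊗ b ⊗ d ⊗ d))

Answer: f(a, a, b) ⊗ f(b ⊗ d ⊗ d, a ⊗ a, h(d, b, a)) ⊗ h(a ⊗ b ⊗ b, h(b, a, a), b ⊗ b) ⊗ h(b, a, d) ⊗ h(f(a ⊗ d, b ⊗ b ⊗ b, h(d, d, a)), b, b) ⊗ h(h(a ⊗ b ⊗ d ⊗ d, a ⊗ b ⊗ b, a ⊗ d ⊗ d ⊗ d), h(a ⊗ b ⊗ d, h(d, d, a), b ⊗ d ⊗ d), h(b ⊗ d, f(d, a, d), b ⊗ b ⊗ d ⊗ d))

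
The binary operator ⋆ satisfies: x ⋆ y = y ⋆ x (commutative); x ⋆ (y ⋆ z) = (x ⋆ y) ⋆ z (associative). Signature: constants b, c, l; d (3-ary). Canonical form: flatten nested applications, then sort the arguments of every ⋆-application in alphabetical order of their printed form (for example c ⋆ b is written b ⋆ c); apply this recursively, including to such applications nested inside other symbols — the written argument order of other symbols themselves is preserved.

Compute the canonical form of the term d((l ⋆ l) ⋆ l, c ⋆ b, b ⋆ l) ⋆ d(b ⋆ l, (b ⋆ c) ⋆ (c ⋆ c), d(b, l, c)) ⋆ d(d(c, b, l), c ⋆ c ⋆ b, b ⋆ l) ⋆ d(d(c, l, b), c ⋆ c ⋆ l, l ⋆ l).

Inside:  d((l ⋆ l) ⋆ l, c ⋆ b, b ⋆ l)  →  d(l ⋆ l ⋆ l, b ⋆ c, b ⋆ l)
Canonicalize subterm:  d(b ⋆ l, (b ⋆ c) ⋆ (c ⋆ c), d(b, l, c))  →  d(b ⋆ l, b ⋆ c ⋆ c ⋆ c, d(b, l, c))
Inside:  d(d(c, b, l), c ⋆ c ⋆ b, b ⋆ l)  →  d(d(c, b, l), b ⋆ c ⋆ c, b ⋆ l)
Sort:  d(b ⋆ l, b ⋆ c ⋆ c ⋆ c, d(b, l, c)) ⋆ d(d(c, b, l), b ⋆ c ⋆ c, b ⋆ l) ⋆ d(d(c, l, b), c ⋆ c ⋆ l, l ⋆ l) ⋆ d(l ⋆ l ⋆ l, b ⋆ c, b ⋆ l)

Answer: d(b ⋆ l, b ⋆ c ⋆ c ⋆ c, d(b, l, c)) ⋆ d(d(c, b, l), b ⋆ c ⋆ c, b ⋆ l) ⋆ d(d(c, l, b), c ⋆ c ⋆ l, l ⋆ l) ⋆ d(l ⋆ l ⋆ l, b ⋆ c, b ⋆ l)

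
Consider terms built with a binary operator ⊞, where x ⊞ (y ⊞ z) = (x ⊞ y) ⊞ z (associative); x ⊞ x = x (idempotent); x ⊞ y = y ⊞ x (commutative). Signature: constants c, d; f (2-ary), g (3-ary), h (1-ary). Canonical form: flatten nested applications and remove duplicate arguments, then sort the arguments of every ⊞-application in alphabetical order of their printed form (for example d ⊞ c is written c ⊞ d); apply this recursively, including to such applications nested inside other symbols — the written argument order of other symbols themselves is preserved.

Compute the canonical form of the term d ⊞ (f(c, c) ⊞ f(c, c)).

Merge nested applications:  d ⊞ f(c, c) ⊞ f(c, c)
Idempotence:  drop duplicate f(c, c)
Sort:  d ⊞ f(c, c)

Answer: d ⊞ f(c, c)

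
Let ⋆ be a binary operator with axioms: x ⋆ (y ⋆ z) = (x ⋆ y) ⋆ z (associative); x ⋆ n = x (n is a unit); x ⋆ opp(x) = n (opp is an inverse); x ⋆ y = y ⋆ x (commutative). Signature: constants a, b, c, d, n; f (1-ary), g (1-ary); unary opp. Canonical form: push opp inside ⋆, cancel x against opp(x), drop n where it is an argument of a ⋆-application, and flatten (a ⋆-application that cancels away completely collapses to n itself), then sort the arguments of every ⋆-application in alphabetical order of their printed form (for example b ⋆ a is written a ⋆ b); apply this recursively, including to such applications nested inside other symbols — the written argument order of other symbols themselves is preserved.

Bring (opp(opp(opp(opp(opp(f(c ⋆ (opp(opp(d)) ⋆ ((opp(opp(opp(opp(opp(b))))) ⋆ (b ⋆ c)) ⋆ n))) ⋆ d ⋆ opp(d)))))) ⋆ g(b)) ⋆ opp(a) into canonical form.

Answer: g(b) ⋆ opp(a) ⋆ opp(f(c ⋆ c ⋆ d))

Derivation:
Push opp inside:  distribute opp over ⋆ and collapse double opp
Cancel inverse pairs:  d cancels
Combine occurrences:  opp(f(c ⋆ c ⋆ d)) ⋆ g(b) ⋆ opp(a)
Order the arguments:  g(b) ⋆ opp(a) ⋆ opp(f(c ⋆ c ⋆ d))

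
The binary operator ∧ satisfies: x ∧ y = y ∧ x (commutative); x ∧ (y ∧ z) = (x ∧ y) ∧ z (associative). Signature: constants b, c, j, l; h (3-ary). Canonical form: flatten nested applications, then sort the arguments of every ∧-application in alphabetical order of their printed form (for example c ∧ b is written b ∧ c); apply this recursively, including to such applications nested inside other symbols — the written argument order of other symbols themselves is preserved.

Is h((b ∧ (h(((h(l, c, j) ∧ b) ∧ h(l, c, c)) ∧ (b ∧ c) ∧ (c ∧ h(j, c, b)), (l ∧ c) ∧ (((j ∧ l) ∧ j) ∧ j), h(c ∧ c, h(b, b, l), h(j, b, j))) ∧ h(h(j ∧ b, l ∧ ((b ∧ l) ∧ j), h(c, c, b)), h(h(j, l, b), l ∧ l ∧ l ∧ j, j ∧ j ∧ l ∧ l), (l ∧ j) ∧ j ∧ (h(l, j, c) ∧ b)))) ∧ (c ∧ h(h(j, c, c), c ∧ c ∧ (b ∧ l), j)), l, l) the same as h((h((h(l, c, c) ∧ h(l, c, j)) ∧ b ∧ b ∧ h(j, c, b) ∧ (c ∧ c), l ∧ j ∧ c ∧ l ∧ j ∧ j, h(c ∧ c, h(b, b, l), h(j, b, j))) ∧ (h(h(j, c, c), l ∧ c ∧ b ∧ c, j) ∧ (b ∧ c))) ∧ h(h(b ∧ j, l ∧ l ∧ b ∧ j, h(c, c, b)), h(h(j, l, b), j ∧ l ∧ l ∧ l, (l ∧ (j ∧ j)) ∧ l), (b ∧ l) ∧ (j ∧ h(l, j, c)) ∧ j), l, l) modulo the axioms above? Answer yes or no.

Left:  h((b ∧ (h(((h(l, c, j) ∧ b) ∧ h(l, c, c)) ∧ (b ∧ c) ∧ (c ∧ h(j, c, b)), (l ∧ c) ∧ (((j ∧ l) ∧ j) ∧ j), h(c ∧ c, h(b, b, l), h(j, b, j))) ∧ h(h(j ∧ b, l ∧ ((b ∧ l) ∧ j), h(c, c, b)), h(h(j, l, b), l ∧ l ∧ l ∧ j, j ∧ j ∧ l ∧ l), (l ∧ j) ∧ j ∧ (h(l, j, c) ∧ b)))) ∧ (c ∧ h(h(j, c, c), c ∧ c ∧ (b ∧ l), j)), l, l)
  Work inside:  (b ∧ (h(((h(l, c, j) ∧ b) ∧ h(l, c, c)) ∧ (b ∧ c) ∧ (c ∧ h(j, c, b)), (l ∧ c) ∧ (((j ∧ l) ∧ j) ∧ j), h(c ∧ c, h(b, b, l), h(j, b, j))) ∧ h(h(j ∧ b, l ∧ ((b ∧ l) ∧ j), h(c, c, b)), h(h(j, l, b), l ∧ l ∧ l ∧ j, j ∧ j ∧ l ∧ l), (l ∧ j) ∧ j ∧ (h(l, j, c) ∧ b)))) ∧ (c ∧ h(h(j, c, c), c ∧ c ∧ (b ∧ l), j))
  Merge nested applications:  b ∧ h(((h(l, c, j) ∧ b) ∧ h(l, c, c)) ∧ (b ∧ c) ∧ (c ∧ h(j, c, b)), (l ∧ c) ∧ (((j ∧ l) ∧ j) ∧ j), h(c ∧ c, h(b, b, l), h(j, b, j))) ∧ h(h(j ∧ b, l ∧ ((b ∧ l) ∧ j), h(c, c, b)), h(h(j, l, b), l ∧ l ∧ l ∧ j, j ∧ j ∧ l ∧ l), (l ∧ j) ∧ j ∧ (h(l, j, c) ∧ b)) ∧ c ∧ h(h(j, c, c), c ∧ c ∧ (b ∧ l), j)
  Simplify inside:  h(((h(l, c, j) ∧ b) ∧ h(l, c, c)) ∧ (b ∧ c) ∧ (c ∧ h(j, c, b)), (l ∧ c) ∧ (((j ∧ l) ∧ j) ∧ j), h(c ∧ c, h(b, b, l), h(j, b, j)))  →  h(b ∧ b ∧ c ∧ c ∧ h(j, c, b) ∧ h(l, c, c) ∧ h(l, c, j), c ∧ j ∧ j ∧ j ∧ l ∧ l, h(c ∧ c, h(b, b, l), h(j, b, j)))
  Simplify inside:  h(h(j ∧ b, l ∧ ((b ∧ l) ∧ j), h(c, c, b)), h(h(j, l, b), l ∧ l ∧ l ∧ j, j ∧ j ∧ l ∧ l), (l ∧ j) ∧ j ∧ (h(l, j, c) ∧ b))  →  h(h(b ∧ j, b ∧ j ∧ l ∧ l, h(c, c, b)), h(h(j, l, b), j ∧ l ∧ l ∧ l, j ∧ j ∧ l ∧ l), b ∧ h(l, j, c) ∧ j ∧ j ∧ l)
  Inside:  h(h(j, c, c), c ∧ c ∧ (b ∧ l), j)  →  h(h(j, c, c), b ∧ c ∧ c ∧ l, j)
  Order the arguments:  b ∧ c ∧ h(b ∧ b ∧ c ∧ c ∧ h(j, c, b) ∧ h(l, c, c) ∧ h(l, c, j), c ∧ j ∧ j ∧ j ∧ l ∧ l, h(c ∧ c, h(b, b, l), h(j, b, j))) ∧ h(h(b ∧ j, b ∧ j ∧ l ∧ l, h(c, c, b)), h(h(j, l, b), j ∧ l ∧ l ∧ l, j ∧ j ∧ l ∧ l), b ∧ h(l, j, c) ∧ j ∧ j ∧ l) ∧ h(h(j, c, c), b ∧ c ∧ c ∧ l, j)
  Reassemble:  h(b ∧ c ∧ h(b ∧ b ∧ c ∧ c ∧ h(j, c, b) ∧ h(l, c, c) ∧ h(l, c, j), c ∧ j ∧ j ∧ j ∧ l ∧ l, h(c ∧ c, h(b, b, l), h(j, b, j))) ∧ h(h(b ∧ j, b ∧ j ∧ l ∧ l, h(c, c, b)), h(h(j, l, b), j ∧ l ∧ l ∧ l, j ∧ j ∧ l ∧ l), b ∧ h(l, j, c) ∧ j ∧ j ∧ l) ∧ h(h(j, c, c), b ∧ c ∧ c ∧ l, j), l, l)
Right:  h((h((h(l, c, c) ∧ h(l, c, j)) ∧ b ∧ b ∧ h(j, c, b) ∧ (c ∧ c), l ∧ j ∧ c ∧ l ∧ j ∧ j, h(c ∧ c, h(b, b, l), h(j, b, j))) ∧ (h(h(j, c, c), l ∧ c ∧ b ∧ c, j) ∧ (b ∧ c))) ∧ h(h(b ∧ j, l ∧ l ∧ b ∧ j, h(c, c, b)), h(h(j, l, b), j ∧ l ∧ l ∧ l, (l ∧ (j ∧ j)) ∧ l), (b ∧ l) ∧ (j ∧ h(l, j, c)) ∧ j), l, l)
  Focus inside:  (h((h(l, c, c) ∧ h(l, c, j)) ∧ b ∧ b ∧ h(j, c, b) ∧ (c ∧ c), l ∧ j ∧ c ∧ l ∧ j ∧ j, h(c ∧ c, h(b, b, l), h(j, b, j))) ∧ (h(h(j, c, c), l ∧ c ∧ b ∧ c, j) ∧ (b ∧ c))) ∧ h(h(b ∧ j, l ∧ l ∧ b ∧ j, h(c, c, b)), h(h(j, l, b), j ∧ l ∧ l ∧ l, (l ∧ (j ∧ j)) ∧ l), (b ∧ l) ∧ (j ∧ h(l, j, c)) ∧ j)
  Flatten:  h((h(l, c, c) ∧ h(l, c, j)) ∧ b ∧ b ∧ h(j, c, b) ∧ (c ∧ c), l ∧ j ∧ c ∧ l ∧ j ∧ j, h(c ∧ c, h(b, b, l), h(j, b, j))) ∧ h(h(j, c, c), l ∧ c ∧ b ∧ c, j) ∧ b ∧ c ∧ h(h(b ∧ j, l ∧ l ∧ b ∧ j, h(c, c, b)), h(h(j, l, b), j ∧ l ∧ l ∧ l, (l ∧ (j ∧ j)) ∧ l), (b ∧ l) ∧ (j ∧ h(l, j, c)) ∧ j)
  Simplify inside:  h((h(l, c, c) ∧ h(l, c, j)) ∧ b ∧ b ∧ h(j, c, b) ∧ (c ∧ c), l ∧ j ∧ c ∧ l ∧ j ∧ j, h(c ∧ c, h(b, b, l), h(j, b, j)))  →  h(b ∧ b ∧ c ∧ c ∧ h(j, c, b) ∧ h(l, c, c) ∧ h(l, c, j), c ∧ j ∧ j ∧ j ∧ l ∧ l, h(c ∧ c, h(b, b, l), h(j, b, j)))
  Simplify inside:  h(h(j, c, c), l ∧ c ∧ b ∧ c, j)  →  h(h(j, c, c), b ∧ c ∧ c ∧ l, j)
  Canonicalize subterm:  h(h(b ∧ j, l ∧ l ∧ b ∧ j, h(c, c, b)), h(h(j, l, b), j ∧ l ∧ l ∧ l, (l ∧ (j ∧ j)) ∧ l), (b ∧ l) ∧ (j ∧ h(l, j, c)) ∧ j)  →  h(h(b ∧ j, b ∧ j ∧ l ∧ l, h(c, c, b)), h(h(j, l, b), j ∧ l ∧ l ∧ l, j ∧ j ∧ l ∧ l), b ∧ h(l, j, c) ∧ j ∧ j ∧ l)
  Sort arguments:  b ∧ c ∧ h(b ∧ b ∧ c ∧ c ∧ h(j, c, b) ∧ h(l, c, c) ∧ h(l, c, j), c ∧ j ∧ j ∧ j ∧ l ∧ l, h(c ∧ c, h(b, b, l), h(j, b, j))) ∧ h(h(b ∧ j, b ∧ j ∧ l ∧ l, h(c, c, b)), h(h(j, l, b), j ∧ l ∧ l ∧ l, j ∧ j ∧ l ∧ l), b ∧ h(l, j, c) ∧ j ∧ j ∧ l) ∧ h(h(j, c, c), b ∧ c ∧ c ∧ l, j)
  Put back:  h(b ∧ c ∧ h(b ∧ b ∧ c ∧ c ∧ h(j, c, b) ∧ h(l, c, c) ∧ h(l, c, j), c ∧ j ∧ j ∧ j ∧ l ∧ l, h(c ∧ c, h(b, b, l), h(j, b, j))) ∧ h(h(b ∧ j, b ∧ j ∧ l ∧ l, h(c, c, b)), h(h(j, l, b), j ∧ l ∧ l ∧ l, j ∧ j ∧ l ∧ l), b ∧ h(l, j, c) ∧ j ∧ j ∧ l) ∧ h(h(j, c, c), b ∧ c ∧ c ∧ l, j), l, l)

Answer: yes — both canonical forms are h(b ∧ c ∧ h(b ∧ b ∧ c ∧ c ∧ h(j, c, b) ∧ h(l, c, c) ∧ h(l, c, j), c ∧ j ∧ j ∧ j ∧ l ∧ l, h(c ∧ c, h(b, b, l), h(j, b, j))) ∧ h(h(b ∧ j, b ∧ j ∧ l ∧ l, h(c, c, b)), h(h(j, l, b), j ∧ l ∧ l ∧ l, j ∧ j ∧ l ∧ l), b ∧ h(l, j, c) ∧ j ∧ j ∧ l) ∧ h(h(j, c, c), b ∧ c ∧ c ∧ l, j), l, l)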